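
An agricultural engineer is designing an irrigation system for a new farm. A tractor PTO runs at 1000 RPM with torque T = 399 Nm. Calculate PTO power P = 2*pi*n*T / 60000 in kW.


P = 2*pi*n*T / 60000
  = 2*pi * 1000 * 399 / 60000
  = 2506990.94 / 60000
  = 41.78 kW


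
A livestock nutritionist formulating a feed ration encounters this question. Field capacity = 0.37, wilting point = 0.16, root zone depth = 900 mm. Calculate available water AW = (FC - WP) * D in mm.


AW = (FC - WP) * D
   = (0.37 - 0.16) * 900
   = 0.21 * 900
   = 189 mm


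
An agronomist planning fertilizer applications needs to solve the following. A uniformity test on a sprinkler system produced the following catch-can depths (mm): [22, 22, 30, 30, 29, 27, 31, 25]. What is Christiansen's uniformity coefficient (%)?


xbar = 216 / 8 = 27
sum|xi - xbar| = 24
CU = 100 * (1 - 24 / (8 * 27))
   = 100 * (1 - 0.1111)
   = 88.89%


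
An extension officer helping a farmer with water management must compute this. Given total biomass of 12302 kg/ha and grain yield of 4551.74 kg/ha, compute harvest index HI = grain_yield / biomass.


HI = grain_yield / biomass
   = 4551.74 / 12302
   = 0.37


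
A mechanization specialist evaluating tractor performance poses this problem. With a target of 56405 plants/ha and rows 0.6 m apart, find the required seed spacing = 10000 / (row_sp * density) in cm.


spacing = 10000 / (row_sp * density)
        = 10000 / (0.6 * 56405)
        = 10000 / 33843
        = 0.29548 m = 29.55 cm


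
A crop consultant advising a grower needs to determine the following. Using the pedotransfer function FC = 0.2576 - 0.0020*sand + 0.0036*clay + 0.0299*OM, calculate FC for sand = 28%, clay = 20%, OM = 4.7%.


FC = 0.2576 - 0.0020*28 + 0.0036*20 + 0.0299*4.7
   = 0.2576 - 0.0560 + 0.0720 + 0.1405
   = 0.4141


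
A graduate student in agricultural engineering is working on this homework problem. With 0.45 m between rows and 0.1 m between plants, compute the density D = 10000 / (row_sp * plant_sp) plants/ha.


D = 10000 / (row_sp * plant_sp)
  = 10000 / (0.45 * 0.1)
  = 10000 / 0.0450
  = 222222.22 plants/ha


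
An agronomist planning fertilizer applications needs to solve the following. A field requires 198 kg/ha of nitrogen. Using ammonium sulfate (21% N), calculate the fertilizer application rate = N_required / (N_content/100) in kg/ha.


Rate = N_required / (N_content / 100)
     = 198 / (21 / 100)
     = 198 / 0.21
     = 942.86 kg/ha


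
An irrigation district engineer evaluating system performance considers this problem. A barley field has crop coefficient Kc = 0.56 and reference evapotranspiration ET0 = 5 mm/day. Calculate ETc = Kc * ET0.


ETc = Kc * ET0
    = 0.56 * 5
    = 2.80 mm/day


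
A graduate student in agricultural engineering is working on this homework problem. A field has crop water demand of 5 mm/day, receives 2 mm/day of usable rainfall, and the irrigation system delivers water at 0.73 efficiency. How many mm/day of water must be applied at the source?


IWR = (ETc - Pe) / Ea
    = (5 - 2) / 0.73
    = 3 / 0.73
    = 4.11 mm/day


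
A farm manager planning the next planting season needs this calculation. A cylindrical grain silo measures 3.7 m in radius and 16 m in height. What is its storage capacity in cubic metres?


V = pi * r^2 * h
  = pi * 3.7^2 * 16
  = pi * 13.69 * 16
  = 688.13 m^3


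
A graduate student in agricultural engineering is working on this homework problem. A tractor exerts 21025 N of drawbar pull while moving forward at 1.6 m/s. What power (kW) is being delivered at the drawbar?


P = F * v / 1000
  = 21025 * 1.6 / 1000
  = 33640 / 1000
  = 33.64 kW


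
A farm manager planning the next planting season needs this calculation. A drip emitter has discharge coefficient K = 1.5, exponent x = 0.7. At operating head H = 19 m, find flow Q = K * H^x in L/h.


Q = K * H^x
  = 1.5 * 19^0.7
  = 1.5 * 7.8547
  = 11.78 L/h


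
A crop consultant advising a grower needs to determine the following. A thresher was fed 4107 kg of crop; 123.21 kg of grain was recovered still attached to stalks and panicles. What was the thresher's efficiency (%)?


eta = (total - unthreshed) / total * 100
    = (4107 - 123.21) / 4107 * 100
    = 3983.79 / 4107 * 100
    = 97%


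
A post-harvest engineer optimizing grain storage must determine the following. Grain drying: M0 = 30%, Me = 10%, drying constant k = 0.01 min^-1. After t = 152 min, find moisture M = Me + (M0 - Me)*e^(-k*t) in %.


M = Me + (M0 - Me) * e^(-k*t)
  = 10 + (30 - 10) * e^(-0.01*152)
  = 10 + 20 * e^(-1.520)
  = 10 + 20 * 0.21871
  = 10 + 4.3742
  = 14.37%


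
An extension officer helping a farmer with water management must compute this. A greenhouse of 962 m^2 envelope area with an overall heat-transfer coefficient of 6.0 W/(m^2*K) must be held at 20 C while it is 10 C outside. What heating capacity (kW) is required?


dT = 20 - (10) = 10 K
Q = U * A * dT
  = 6.0 * 962 * 10
  = 57720 W = 57.72 kW


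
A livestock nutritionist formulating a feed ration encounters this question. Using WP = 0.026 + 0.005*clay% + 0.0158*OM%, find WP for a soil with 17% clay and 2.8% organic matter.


WP = 0.026 + 0.005*17 + 0.0158*2.8
   = 0.026 + 0.0850 + 0.0442
   = 0.1552


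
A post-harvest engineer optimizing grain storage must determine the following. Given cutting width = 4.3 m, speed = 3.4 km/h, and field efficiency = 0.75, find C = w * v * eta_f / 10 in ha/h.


C = w * v * eta_f / 10
  = 4.3 * 3.4 * 0.75 / 10
  = 10.97 / 10
  = 1.10 ha/h


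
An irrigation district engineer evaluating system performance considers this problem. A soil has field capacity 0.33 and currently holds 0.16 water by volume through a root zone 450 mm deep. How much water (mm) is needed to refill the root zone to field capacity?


SMD = (FC - theta) * D
    = (0.33 - 0.16) * 450
    = 0.170 * 450
    = 76.50 mm


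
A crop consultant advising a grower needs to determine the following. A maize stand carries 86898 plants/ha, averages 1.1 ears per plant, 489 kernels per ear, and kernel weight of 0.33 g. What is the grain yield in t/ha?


Y = density * ears * kernels * kw
  = 86898 * 1.1 * 489 * 0.33 g/ha
  = 15425003.29 g/ha
  = 15425.00 kg/ha = 15.43 t/ha


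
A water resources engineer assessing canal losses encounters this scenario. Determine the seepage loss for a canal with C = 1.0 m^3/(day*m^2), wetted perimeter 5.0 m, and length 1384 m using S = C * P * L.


S = C * P * L
  = 1.0 * 5.0 * 1384
  = 6920 m^3/day


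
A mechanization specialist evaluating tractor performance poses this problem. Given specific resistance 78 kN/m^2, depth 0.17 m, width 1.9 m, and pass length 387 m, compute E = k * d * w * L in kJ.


E = k * d * w * L
  = 78 * 0.17 * 1.9 * 387
  = 9750.08 kJ


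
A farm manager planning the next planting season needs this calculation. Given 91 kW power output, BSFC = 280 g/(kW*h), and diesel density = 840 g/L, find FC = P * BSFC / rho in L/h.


FC = P * BSFC / rho_fuel
   = 91 * 280 / 840
   = 25480 / 840
   = 30.33 L/h


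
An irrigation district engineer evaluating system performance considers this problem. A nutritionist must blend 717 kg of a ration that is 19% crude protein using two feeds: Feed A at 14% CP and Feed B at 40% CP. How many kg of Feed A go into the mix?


parts_A = CP_b - target = 40 - 19 = 21
parts_B = target - CP_a = 19 - 14 = 5
total_parts = 21 + 5 = 26
Feed A = 717 * 21 / 26 = 579.12 kg
Feed B = 717 * 5 / 26 = 137.88 kg

579.12 kg


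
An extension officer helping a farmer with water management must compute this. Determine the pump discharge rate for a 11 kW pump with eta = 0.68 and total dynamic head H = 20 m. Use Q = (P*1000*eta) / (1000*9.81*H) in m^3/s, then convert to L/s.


Q = (P * 1000 * eta) / (rho * g * H)
  = (11 * 1000 * 0.68) / (1000 * 9.81 * 20)
  = 7480 / 196200
  = 0.03812 m^3/s = 38.12 L/s


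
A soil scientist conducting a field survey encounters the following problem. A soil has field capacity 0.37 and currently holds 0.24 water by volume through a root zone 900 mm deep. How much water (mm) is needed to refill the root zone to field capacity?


SMD = (FC - theta) * D
    = (0.37 - 0.24) * 900
    = 0.130 * 900
    = 117 mm


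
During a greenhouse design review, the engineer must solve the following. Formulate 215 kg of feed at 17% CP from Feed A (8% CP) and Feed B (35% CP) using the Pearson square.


parts_A = CP_b - target = 35 - 17 = 18
parts_B = target - CP_a = 17 - 8 = 9
total_parts = 18 + 9 = 27
Feed A = 215 * 18 / 27 = 143.33 kg
Feed B = 215 * 9 / 27 = 71.67 kg

143.33 kg


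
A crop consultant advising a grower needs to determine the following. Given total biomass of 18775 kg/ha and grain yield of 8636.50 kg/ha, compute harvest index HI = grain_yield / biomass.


HI = grain_yield / biomass
   = 8636.50 / 18775
   = 0.46


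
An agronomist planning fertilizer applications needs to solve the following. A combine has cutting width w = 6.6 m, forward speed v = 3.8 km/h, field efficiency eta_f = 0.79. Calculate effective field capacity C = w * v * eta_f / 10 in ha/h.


C = w * v * eta_f / 10
  = 6.6 * 3.8 * 0.79 / 10
  = 19.81 / 10
  = 1.98 ha/h


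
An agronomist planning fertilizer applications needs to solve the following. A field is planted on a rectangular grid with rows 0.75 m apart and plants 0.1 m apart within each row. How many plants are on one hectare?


D = 10000 / (row_sp * plant_sp)
  = 10000 / (0.75 * 0.1)
  = 10000 / 0.0750
  = 133333.33 plants/ha


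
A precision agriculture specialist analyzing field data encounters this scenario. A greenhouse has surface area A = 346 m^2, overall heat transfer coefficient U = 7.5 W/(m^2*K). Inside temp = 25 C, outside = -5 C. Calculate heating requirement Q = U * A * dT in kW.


dT = 25 - (-5) = 30 K
Q = U * A * dT
  = 7.5 * 346 * 30
  = 77850 W = 77.85 kW


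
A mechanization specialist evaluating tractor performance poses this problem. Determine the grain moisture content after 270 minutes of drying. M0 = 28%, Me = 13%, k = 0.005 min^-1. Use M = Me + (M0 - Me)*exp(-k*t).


M = Me + (M0 - Me) * e^(-k*t)
  = 13 + (28 - 13) * e^(-0.005*270)
  = 13 + 15 * e^(-1.350)
  = 13 + 15 * 0.25924
  = 13 + 3.8886
  = 16.89%


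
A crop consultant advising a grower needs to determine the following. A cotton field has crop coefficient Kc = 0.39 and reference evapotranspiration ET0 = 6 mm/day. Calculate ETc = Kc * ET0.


ETc = Kc * ET0
    = 0.39 * 6
    = 2.34 mm/day


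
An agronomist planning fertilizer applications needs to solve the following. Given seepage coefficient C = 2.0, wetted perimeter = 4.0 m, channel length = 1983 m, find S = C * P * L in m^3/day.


S = C * P * L
  = 2.0 * 4.0 * 1983
  = 15864 m^3/day


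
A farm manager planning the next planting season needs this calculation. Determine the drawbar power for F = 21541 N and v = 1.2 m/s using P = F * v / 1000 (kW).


P = F * v / 1000
  = 21541 * 1.2 / 1000
  = 25849.20 / 1000
  = 25.85 kW


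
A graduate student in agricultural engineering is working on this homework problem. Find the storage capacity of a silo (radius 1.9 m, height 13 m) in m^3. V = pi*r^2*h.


V = pi * r^2 * h
  = pi * 1.9^2 * 13
  = pi * 3.61 * 13
  = 147.43 m^3


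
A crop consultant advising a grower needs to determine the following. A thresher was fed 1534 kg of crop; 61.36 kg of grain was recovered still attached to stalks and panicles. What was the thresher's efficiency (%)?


eta = (total - unthreshed) / total * 100
    = (1534 - 61.36) / 1534 * 100
    = 1472.64 / 1534 * 100
    = 96%


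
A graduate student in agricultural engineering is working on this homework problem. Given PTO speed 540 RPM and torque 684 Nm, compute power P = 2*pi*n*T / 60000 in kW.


P = 2*pi*n*T / 60000
  = 2*pi * 540 * 684 / 60000
  = 2320757.33 / 60000
  = 38.68 kW


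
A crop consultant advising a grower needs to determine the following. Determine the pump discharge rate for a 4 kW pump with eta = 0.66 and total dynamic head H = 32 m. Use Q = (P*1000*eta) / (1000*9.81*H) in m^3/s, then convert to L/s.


Q = (P * 1000 * eta) / (rho * g * H)
  = (4 * 1000 * 0.66) / (1000 * 9.81 * 32)
  = 2640 / 313920
  = 0.00841 m^3/s = 8.41 L/s


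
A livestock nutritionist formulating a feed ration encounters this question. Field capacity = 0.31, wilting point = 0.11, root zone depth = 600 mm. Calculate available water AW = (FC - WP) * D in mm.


AW = (FC - WP) * D
   = (0.31 - 0.11) * 600
   = 0.20 * 600
   = 120 mm


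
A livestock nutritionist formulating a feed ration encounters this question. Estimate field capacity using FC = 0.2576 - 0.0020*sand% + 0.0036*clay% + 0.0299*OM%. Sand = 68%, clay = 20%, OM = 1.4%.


FC = 0.2576 - 0.0020*68 + 0.0036*20 + 0.0299*1.4
   = 0.2576 - 0.1360 + 0.0720 + 0.0419
   = 0.2355


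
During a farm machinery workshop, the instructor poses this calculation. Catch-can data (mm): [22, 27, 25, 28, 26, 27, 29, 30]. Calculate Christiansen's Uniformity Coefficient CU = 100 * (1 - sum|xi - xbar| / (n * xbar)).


xbar = 214 / 8 = 26.750
sum|xi - xbar| = 14.500
CU = 100 * (1 - 14.500 / (8 * 26.750))
   = 100 * (1 - 0.0678)
   = 93.22%


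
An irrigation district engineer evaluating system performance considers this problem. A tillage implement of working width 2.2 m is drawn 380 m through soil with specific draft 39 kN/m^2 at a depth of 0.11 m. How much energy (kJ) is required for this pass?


E = k * d * w * L
  = 39 * 0.11 * 2.2 * 380
  = 3586.44 kJ


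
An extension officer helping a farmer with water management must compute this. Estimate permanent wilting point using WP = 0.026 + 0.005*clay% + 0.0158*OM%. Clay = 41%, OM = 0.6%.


WP = 0.026 + 0.005*41 + 0.0158*0.6
   = 0.026 + 0.2050 + 0.0095
   = 0.2405


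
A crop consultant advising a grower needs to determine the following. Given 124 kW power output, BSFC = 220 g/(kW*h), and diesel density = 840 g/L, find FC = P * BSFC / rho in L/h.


FC = P * BSFC / rho_fuel
   = 124 * 220 / 840
   = 27280 / 840
   = 32.48 L/h


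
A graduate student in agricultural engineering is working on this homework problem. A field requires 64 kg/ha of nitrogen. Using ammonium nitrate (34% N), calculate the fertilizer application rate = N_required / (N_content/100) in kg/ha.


Rate = N_required / (N_content / 100)
     = 64 / (34 / 100)
     = 64 / 0.34
     = 188.24 kg/ha


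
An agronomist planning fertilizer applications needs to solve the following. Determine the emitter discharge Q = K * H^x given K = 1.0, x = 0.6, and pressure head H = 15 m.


Q = K * H^x
  = 1.0 * 15^0.6
  = 1.0 * 5.0776
  = 5.08 L/h


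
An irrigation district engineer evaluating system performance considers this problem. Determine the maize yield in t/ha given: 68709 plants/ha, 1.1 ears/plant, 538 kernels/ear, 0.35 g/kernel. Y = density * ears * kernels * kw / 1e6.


Y = density * ears * kernels * kw
  = 68709 * 1.1 * 538 * 0.35 g/ha
  = 14231695.17 g/ha
  = 14231.70 kg/ha = 14.23 t/ha


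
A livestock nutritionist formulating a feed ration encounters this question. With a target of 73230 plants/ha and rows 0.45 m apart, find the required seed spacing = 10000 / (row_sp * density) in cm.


spacing = 10000 / (row_sp * density)
        = 10000 / (0.45 * 73230)
        = 10000 / 32953.50
        = 0.30346 m = 30.35 cm


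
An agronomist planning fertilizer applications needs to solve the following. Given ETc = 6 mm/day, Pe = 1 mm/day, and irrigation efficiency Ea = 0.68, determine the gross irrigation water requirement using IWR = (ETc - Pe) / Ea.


IWR = (ETc - Pe) / Ea
    = (6 - 1) / 0.68
    = 5 / 0.68
    = 7.35 mm/day


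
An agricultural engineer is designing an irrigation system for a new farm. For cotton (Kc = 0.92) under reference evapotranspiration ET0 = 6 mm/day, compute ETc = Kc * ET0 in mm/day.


ETc = Kc * ET0
    = 0.92 * 6
    = 5.52 mm/day


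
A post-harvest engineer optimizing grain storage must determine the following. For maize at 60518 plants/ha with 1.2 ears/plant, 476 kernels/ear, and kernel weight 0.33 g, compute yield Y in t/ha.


Y = density * ears * kernels * kw
  = 60518 * 1.2 * 476 * 0.33 g/ha
  = 11407400.93 g/ha
  = 11407.40 kg/ha = 11.41 t/ha


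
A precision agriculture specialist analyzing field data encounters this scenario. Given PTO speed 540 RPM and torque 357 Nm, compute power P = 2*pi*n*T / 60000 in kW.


P = 2*pi*n*T / 60000
  = 2*pi * 540 * 357 / 60000
  = 1211272.46 / 60000
  = 20.19 kW


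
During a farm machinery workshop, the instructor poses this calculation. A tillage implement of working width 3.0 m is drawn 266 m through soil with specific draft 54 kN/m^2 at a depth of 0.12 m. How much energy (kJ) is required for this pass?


E = k * d * w * L
  = 54 * 0.12 * 3.0 * 266
  = 5171.04 kJ


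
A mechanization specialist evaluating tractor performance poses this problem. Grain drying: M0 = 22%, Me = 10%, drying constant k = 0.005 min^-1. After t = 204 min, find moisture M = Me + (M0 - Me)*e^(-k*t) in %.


M = Me + (M0 - Me) * e^(-k*t)
  = 10 + (22 - 10) * e^(-0.005*204)
  = 10 + 12 * e^(-1.020)
  = 10 + 12 * 0.36059
  = 10 + 4.3271
  = 14.33%


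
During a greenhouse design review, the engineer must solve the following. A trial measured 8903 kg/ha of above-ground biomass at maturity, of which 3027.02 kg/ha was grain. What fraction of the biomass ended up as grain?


HI = grain_yield / biomass
   = 3027.02 / 8903
   = 0.34


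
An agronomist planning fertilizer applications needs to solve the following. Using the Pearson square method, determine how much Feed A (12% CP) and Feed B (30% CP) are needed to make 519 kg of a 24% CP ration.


parts_A = CP_b - target = 30 - 24 = 6
parts_B = target - CP_a = 24 - 12 = 12
total_parts = 6 + 12 = 18
Feed A = 519 * 6 / 18 = 173 kg
Feed B = 519 * 12 / 18 = 346 kg

173 kg


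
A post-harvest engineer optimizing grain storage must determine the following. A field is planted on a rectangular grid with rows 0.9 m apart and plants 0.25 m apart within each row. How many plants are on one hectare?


D = 10000 / (row_sp * plant_sp)
  = 10000 / (0.9 * 0.25)
  = 10000 / 0.2250
  = 44444.44 plants/ha


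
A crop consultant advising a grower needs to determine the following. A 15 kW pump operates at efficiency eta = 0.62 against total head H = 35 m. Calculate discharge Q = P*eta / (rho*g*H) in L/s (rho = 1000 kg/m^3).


Q = (P * 1000 * eta) / (rho * g * H)
  = (15 * 1000 * 0.62) / (1000 * 9.81 * 35)
  = 9300 / 343350
  = 0.02709 m^3/s = 27.09 L/s


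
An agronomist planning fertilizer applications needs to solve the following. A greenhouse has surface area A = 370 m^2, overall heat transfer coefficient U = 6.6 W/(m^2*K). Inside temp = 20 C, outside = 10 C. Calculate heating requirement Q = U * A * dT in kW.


dT = 20 - (10) = 10 K
Q = U * A * dT
  = 6.6 * 370 * 10
  = 24420 W = 24.42 kW


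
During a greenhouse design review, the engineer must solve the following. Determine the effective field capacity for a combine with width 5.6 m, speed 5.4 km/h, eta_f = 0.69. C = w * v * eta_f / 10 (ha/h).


C = w * v * eta_f / 10
  = 5.6 * 5.4 * 0.69 / 10
  = 20.87 / 10
  = 2.09 ha/h


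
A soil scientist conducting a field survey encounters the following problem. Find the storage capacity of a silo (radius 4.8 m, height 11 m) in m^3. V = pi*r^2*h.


V = pi * r^2 * h
  = pi * 4.8^2 * 11
  = pi * 23.04 * 11
  = 796.21 m^3


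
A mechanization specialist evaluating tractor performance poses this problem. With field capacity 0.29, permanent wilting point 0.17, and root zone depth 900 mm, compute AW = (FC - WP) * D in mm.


AW = (FC - WP) * D
   = (0.29 - 0.17) * 900
   = 0.12 * 900
   = 108 mm


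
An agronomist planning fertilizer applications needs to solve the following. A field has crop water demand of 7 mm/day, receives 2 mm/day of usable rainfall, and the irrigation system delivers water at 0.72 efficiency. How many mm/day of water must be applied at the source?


IWR = (ETc - Pe) / Ea
    = (7 - 2) / 0.72
    = 5 / 0.72
    = 6.94 mm/day


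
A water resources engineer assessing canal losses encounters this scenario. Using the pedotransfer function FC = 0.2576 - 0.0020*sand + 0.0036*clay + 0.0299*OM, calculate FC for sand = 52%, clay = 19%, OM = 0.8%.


FC = 0.2576 - 0.0020*52 + 0.0036*19 + 0.0299*0.8
   = 0.2576 - 0.1040 + 0.0684 + 0.0239
   = 0.2459


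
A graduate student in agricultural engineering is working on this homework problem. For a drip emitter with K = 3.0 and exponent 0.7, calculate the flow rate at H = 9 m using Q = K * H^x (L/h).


Q = K * H^x
  = 3.0 * 9^0.7
  = 3.0 * 4.6555
  = 13.97 L/h


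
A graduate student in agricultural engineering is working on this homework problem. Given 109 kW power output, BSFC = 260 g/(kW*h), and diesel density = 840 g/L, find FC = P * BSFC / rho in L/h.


FC = P * BSFC / rho_fuel
   = 109 * 260 / 840
   = 28340 / 840
   = 33.74 L/h


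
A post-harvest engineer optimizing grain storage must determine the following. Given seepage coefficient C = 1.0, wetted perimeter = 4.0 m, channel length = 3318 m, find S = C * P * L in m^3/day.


S = C * P * L
  = 1.0 * 4.0 * 3318
  = 13272 m^3/day


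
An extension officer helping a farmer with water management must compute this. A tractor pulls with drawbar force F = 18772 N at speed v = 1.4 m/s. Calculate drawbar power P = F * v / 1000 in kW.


P = F * v / 1000
  = 18772 * 1.4 / 1000
  = 26280.80 / 1000
  = 26.28 kW


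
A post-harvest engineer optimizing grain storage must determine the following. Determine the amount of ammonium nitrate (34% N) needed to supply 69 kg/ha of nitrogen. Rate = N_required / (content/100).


Rate = N_required / (N_content / 100)
     = 69 / (34 / 100)
     = 69 / 0.34
     = 202.94 kg/ha


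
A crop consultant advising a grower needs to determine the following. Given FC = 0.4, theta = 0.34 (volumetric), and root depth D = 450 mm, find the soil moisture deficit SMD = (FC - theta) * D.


SMD = (FC - theta) * D
    = (0.4 - 0.34) * 450
    = 0.060 * 450
    = 27 mm


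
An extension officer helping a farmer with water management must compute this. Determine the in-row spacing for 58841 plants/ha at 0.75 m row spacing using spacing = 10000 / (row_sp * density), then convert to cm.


spacing = 10000 / (row_sp * density)
        = 10000 / (0.75 * 58841)
        = 10000 / 44130.75
        = 0.22660 m = 22.66 cm


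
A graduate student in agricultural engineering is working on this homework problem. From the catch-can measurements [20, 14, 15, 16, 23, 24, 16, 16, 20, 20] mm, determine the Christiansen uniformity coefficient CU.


xbar = 184 / 10 = 18.400
sum|xi - xbar| = 30
CU = 100 * (1 - 30 / (10 * 18.400))
   = 100 * (1 - 0.1630)
   = 83.70%


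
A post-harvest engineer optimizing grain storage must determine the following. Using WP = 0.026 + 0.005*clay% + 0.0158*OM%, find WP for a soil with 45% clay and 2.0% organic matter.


WP = 0.026 + 0.005*45 + 0.0158*2.0
   = 0.026 + 0.2250 + 0.0316
   = 0.2826


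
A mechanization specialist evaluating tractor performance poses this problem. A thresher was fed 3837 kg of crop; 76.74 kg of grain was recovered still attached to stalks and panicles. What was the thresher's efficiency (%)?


eta = (total - unthreshed) / total * 100
    = (3837 - 76.74) / 3837 * 100
    = 3760.26 / 3837 * 100
    = 98%


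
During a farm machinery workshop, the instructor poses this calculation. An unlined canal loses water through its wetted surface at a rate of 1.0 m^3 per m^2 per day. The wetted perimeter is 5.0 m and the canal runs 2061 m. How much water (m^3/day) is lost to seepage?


S = C * P * L
  = 1.0 * 5.0 * 2061
  = 10305 m^3/day


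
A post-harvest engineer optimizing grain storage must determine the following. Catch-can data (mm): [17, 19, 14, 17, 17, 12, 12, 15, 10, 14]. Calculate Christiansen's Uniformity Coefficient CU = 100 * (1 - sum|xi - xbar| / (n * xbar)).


xbar = 147 / 10 = 14.700
sum|xi - xbar| = 23
CU = 100 * (1 - 23 / (10 * 14.700))
   = 100 * (1 - 0.1565)
   = 84.35%


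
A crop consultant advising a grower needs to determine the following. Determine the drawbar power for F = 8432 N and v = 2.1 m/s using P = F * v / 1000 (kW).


P = F * v / 1000
  = 8432 * 2.1 / 1000
  = 17707.20 / 1000
  = 17.71 kW


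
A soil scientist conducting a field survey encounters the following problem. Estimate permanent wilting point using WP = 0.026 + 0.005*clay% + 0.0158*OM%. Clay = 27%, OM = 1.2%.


WP = 0.026 + 0.005*27 + 0.0158*1.2
   = 0.026 + 0.1350 + 0.0190
   = 0.1800


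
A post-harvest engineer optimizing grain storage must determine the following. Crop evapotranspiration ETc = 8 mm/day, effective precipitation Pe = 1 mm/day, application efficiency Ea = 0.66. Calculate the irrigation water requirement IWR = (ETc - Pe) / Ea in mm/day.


IWR = (ETc - Pe) / Ea
    = (8 - 1) / 0.66
    = 7 / 0.66
    = 10.61 mm/day


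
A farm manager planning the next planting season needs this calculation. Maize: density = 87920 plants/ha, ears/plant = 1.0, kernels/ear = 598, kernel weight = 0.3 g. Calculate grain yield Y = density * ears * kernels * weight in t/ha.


Y = density * ears * kernels * kw
  = 87920 * 1.0 * 598 * 0.3 g/ha
  = 15772848 g/ha
  = 15772.85 kg/ha = 15.77 t/ha


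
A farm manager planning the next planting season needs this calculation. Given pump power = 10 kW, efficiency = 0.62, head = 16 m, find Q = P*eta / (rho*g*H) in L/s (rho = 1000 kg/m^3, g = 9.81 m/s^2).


Q = (P * 1000 * eta) / (rho * g * H)
  = (10 * 1000 * 0.62) / (1000 * 9.81 * 16)
  = 6200 / 156960
  = 0.03950 m^3/s = 39.50 L/s


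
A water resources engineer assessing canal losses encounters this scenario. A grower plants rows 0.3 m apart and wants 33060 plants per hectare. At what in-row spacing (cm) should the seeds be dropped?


spacing = 10000 / (row_sp * density)
        = 10000 / (0.3 * 33060)
        = 10000 / 9918
        = 1.00827 m = 100.83 cm


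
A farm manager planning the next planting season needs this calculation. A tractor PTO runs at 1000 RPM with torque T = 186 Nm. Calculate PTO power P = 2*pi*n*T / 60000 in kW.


P = 2*pi*n*T / 60000
  = 2*pi * 1000 * 186 / 60000
  = 1168672.47 / 60000
  = 19.48 kW


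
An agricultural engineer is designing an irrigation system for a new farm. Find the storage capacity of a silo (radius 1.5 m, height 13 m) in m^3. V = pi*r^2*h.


V = pi * r^2 * h
  = pi * 1.5^2 * 13
  = pi * 2.25 * 13
  = 91.89 m^3


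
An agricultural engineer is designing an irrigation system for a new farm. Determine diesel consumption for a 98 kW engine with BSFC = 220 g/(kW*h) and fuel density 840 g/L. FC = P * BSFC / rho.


FC = P * BSFC / rho_fuel
   = 98 * 220 / 840
   = 21560 / 840
   = 25.67 L/h


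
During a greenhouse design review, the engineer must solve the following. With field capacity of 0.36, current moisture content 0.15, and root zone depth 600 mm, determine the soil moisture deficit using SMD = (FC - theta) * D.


SMD = (FC - theta) * D
    = (0.36 - 0.15) * 600
    = 0.210 * 600
    = 126 mm


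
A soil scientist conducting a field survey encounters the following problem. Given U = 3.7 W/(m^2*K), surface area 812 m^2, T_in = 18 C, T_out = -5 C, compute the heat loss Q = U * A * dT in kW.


dT = 18 - (-5) = 23 K
Q = U * A * dT
  = 3.7 * 812 * 23
  = 69101.20 W = 69.10 kW


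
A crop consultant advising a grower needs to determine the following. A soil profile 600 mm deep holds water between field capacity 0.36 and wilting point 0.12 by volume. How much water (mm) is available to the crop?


AW = (FC - WP) * D
   = (0.36 - 0.12) * 600
   = 0.24 * 600
   = 144 mm


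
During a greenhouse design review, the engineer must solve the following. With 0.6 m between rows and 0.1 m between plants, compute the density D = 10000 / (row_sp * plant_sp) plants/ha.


D = 10000 / (row_sp * plant_sp)
  = 10000 / (0.6 * 0.1)
  = 10000 / 0.0600
  = 166666.67 plants/ha


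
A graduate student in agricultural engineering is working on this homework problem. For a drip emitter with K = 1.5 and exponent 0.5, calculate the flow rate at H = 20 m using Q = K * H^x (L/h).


Q = K * H^x
  = 1.5 * 20^0.5
  = 1.5 * 4.4721
  = 6.71 L/h


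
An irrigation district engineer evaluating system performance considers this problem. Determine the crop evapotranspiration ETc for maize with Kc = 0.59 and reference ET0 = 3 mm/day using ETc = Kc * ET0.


ETc = Kc * ET0
    = 0.59 * 3
    = 1.77 mm/day


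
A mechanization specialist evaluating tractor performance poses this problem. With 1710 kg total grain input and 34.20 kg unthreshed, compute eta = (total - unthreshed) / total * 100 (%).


eta = (total - unthreshed) / total * 100
    = (1710 - 34.20) / 1710 * 100
    = 1675.80 / 1710 * 100
    = 98%


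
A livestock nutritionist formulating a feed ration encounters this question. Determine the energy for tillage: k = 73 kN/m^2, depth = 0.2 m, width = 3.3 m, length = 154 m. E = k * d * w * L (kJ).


E = k * d * w * L
  = 73 * 0.2 * 3.3 * 154
  = 7419.72 kJ


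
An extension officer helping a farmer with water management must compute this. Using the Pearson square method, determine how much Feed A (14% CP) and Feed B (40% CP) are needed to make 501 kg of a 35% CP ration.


parts_A = CP_b - target = 40 - 35 = 5
parts_B = target - CP_a = 35 - 14 = 21
total_parts = 5 + 21 = 26
Feed A = 501 * 5 / 26 = 96.35 kg
Feed B = 501 * 21 / 26 = 404.65 kg

96.35 kg


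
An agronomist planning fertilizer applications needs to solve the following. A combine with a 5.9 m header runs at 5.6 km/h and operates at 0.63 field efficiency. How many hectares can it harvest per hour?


C = w * v * eta_f / 10
  = 5.9 * 5.6 * 0.63 / 10
  = 20.82 / 10
  = 2.08 ha/h


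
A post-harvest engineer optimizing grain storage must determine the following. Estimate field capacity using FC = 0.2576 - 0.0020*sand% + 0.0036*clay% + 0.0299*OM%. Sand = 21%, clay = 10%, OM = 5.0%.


FC = 0.2576 - 0.0020*21 + 0.0036*10 + 0.0299*5.0
   = 0.2576 - 0.0420 + 0.0360 + 0.1495
   = 0.4011


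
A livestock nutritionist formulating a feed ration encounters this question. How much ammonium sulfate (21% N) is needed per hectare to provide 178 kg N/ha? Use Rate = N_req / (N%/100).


Rate = N_required / (N_content / 100)
     = 178 / (21 / 100)
     = 178 / 0.21
     = 847.62 kg/ha


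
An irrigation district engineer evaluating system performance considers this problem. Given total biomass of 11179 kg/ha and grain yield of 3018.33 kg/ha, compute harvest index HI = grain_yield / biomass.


HI = grain_yield / biomass
   = 3018.33 / 11179
   = 0.27


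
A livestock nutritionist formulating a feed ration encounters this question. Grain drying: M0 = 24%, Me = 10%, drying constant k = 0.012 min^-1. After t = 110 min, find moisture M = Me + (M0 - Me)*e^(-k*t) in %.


M = Me + (M0 - Me) * e^(-k*t)
  = 10 + (24 - 10) * e^(-0.012*110)
  = 10 + 14 * e^(-1.320)
  = 10 + 14 * 0.26714
  = 10 + 3.7399
  = 13.74%


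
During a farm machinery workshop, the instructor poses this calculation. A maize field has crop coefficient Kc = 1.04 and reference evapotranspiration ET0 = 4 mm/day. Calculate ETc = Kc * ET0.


ETc = Kc * ET0
    = 1.04 * 4
    = 4.16 mm/day


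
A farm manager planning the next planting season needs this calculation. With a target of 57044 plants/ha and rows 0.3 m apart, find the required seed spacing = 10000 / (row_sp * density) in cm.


spacing = 10000 / (row_sp * density)
        = 10000 / (0.3 * 57044)
        = 10000 / 17113.20
        = 0.58434 m = 58.43 cm


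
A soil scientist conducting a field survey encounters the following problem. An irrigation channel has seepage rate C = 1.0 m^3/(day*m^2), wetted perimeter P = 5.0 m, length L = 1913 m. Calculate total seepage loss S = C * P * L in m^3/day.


S = C * P * L
  = 1.0 * 5.0 * 1913
  = 9565 m^3/day


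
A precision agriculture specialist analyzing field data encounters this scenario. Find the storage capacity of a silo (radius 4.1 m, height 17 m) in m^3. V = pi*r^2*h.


V = pi * r^2 * h
  = pi * 4.1^2 * 17
  = pi * 16.81 * 17
  = 897.77 m^3


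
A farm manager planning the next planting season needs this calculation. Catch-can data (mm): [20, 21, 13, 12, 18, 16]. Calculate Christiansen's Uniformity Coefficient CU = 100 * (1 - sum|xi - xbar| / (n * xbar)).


xbar = 100 / 6 = 16.667
sum|xi - xbar| = 18
CU = 100 * (1 - 18 / (6 * 16.667))
   = 100 * (1 - 0.1800)
   = 82%


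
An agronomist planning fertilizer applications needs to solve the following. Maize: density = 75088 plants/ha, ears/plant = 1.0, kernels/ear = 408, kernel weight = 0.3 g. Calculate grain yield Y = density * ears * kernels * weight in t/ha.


Y = density * ears * kernels * kw
  = 75088 * 1.0 * 408 * 0.3 g/ha
  = 9190771.20 g/ha
  = 9190.77 kg/ha = 9.19 t/ha


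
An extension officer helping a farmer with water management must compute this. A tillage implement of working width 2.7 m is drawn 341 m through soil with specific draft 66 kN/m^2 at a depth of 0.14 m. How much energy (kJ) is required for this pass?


E = k * d * w * L
  = 66 * 0.14 * 2.7 * 341
  = 8507.27 kJ


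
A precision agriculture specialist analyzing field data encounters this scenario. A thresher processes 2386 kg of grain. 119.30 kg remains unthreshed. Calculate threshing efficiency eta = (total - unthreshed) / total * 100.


eta = (total - unthreshed) / total * 100
    = (2386 - 119.30) / 2386 * 100
    = 2266.70 / 2386 * 100
    = 95%


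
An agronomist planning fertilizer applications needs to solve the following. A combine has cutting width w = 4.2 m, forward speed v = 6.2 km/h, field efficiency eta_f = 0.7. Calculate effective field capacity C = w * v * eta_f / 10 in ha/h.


C = w * v * eta_f / 10
  = 4.2 * 6.2 * 0.7 / 10
  = 18.23 / 10
  = 1.82 ha/h


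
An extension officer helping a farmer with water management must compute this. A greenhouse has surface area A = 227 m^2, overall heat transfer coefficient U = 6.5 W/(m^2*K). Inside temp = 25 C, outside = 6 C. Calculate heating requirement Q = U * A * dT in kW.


dT = 25 - (6) = 19 K
Q = U * A * dT
  = 6.5 * 227 * 19
  = 28034.50 W = 28.03 kW


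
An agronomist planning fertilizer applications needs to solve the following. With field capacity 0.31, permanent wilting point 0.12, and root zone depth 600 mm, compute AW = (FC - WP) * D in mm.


AW = (FC - WP) * D
   = (0.31 - 0.12) * 600
   = 0.19 * 600
   = 114 mm


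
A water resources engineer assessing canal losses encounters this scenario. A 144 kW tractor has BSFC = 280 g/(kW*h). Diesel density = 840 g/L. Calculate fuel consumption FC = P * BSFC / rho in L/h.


FC = P * BSFC / rho_fuel
   = 144 * 280 / 840
   = 40320 / 840
   = 48 L/h


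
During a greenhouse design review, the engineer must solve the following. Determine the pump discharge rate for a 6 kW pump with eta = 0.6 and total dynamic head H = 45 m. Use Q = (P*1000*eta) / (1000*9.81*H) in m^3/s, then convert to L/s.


Q = (P * 1000 * eta) / (rho * g * H)
  = (6 * 1000 * 0.6) / (1000 * 9.81 * 45)
  = 3600 / 441450
  = 0.00815 m^3/s = 8.15 L/s


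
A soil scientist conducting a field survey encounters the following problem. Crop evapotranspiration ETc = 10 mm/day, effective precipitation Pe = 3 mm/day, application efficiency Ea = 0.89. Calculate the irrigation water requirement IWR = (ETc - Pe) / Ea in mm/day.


IWR = (ETc - Pe) / Ea
    = (10 - 3) / 0.89
    = 7 / 0.89
    = 7.87 mm/day


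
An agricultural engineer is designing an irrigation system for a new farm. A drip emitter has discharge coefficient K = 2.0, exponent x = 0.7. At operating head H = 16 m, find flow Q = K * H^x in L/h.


Q = K * H^x
  = 2.0 * 16^0.7
  = 2.0 * 6.9644
  = 13.93 L/h


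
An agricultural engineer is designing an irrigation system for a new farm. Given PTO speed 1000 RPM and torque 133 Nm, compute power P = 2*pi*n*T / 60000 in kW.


P = 2*pi*n*T / 60000
  = 2*pi * 1000 * 133 / 60000
  = 835663.65 / 60000
  = 13.93 kW


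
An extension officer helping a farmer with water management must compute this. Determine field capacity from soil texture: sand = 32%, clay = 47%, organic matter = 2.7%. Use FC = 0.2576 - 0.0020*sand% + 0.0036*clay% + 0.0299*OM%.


FC = 0.2576 - 0.0020*32 + 0.0036*47 + 0.0299*2.7
   = 0.2576 - 0.0640 + 0.1692 + 0.0807
   = 0.4435


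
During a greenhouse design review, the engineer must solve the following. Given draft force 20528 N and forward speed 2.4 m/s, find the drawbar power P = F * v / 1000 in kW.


P = F * v / 1000
  = 20528 * 2.4 / 1000
  = 49267.20 / 1000
  = 49.27 kW


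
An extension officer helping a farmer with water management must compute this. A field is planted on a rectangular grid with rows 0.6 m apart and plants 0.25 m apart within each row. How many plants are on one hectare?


D = 10000 / (row_sp * plant_sp)
  = 10000 / (0.6 * 0.25)
  = 10000 / 0.1500
  = 66666.67 plants/ha


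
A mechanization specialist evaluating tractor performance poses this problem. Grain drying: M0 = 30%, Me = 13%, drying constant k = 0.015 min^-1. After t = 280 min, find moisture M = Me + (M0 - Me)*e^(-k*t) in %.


M = Me + (M0 - Me) * e^(-k*t)
  = 13 + (30 - 13) * e^(-0.015*280)
  = 13 + 17 * e^(-4.200)
  = 13 + 17 * 0.01500
  = 13 + 0.2549
  = 13.25%


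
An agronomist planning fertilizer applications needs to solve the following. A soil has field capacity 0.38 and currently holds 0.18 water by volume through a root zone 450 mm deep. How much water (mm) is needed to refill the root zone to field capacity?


SMD = (FC - theta) * D
    = (0.38 - 0.18) * 450
    = 0.200 * 450
    = 90 mm


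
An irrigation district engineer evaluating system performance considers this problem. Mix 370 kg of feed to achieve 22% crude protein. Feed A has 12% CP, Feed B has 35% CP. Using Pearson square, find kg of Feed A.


parts_A = CP_b - target = 35 - 22 = 13
parts_B = target - CP_a = 22 - 12 = 10
total_parts = 13 + 10 = 23
Feed A = 370 * 13 / 23 = 209.13 kg
Feed B = 370 * 10 / 23 = 160.87 kg

209.13 kg


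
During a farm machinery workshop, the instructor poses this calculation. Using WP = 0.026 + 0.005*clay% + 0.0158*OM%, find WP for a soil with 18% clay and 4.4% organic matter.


WP = 0.026 + 0.005*18 + 0.0158*4.4
   = 0.026 + 0.0900 + 0.0695
   = 0.1855


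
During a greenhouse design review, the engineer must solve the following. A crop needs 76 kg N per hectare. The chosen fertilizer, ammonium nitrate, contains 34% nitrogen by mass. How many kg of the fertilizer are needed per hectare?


Rate = N_required / (N_content / 100)
     = 76 / (34 / 100)
     = 76 / 0.34
     = 223.53 kg/ha


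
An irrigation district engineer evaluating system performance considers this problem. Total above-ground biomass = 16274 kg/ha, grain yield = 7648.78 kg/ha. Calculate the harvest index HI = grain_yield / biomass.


HI = grain_yield / biomass
   = 7648.78 / 16274
   = 0.47


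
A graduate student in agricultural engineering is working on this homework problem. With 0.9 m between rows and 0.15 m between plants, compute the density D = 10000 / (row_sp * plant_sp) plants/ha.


D = 10000 / (row_sp * plant_sp)
  = 10000 / (0.9 * 0.15)
  = 10000 / 0.1350
  = 74074.07 plants/ha


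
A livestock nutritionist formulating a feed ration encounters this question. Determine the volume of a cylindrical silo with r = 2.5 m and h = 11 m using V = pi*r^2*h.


V = pi * r^2 * h
  = pi * 2.5^2 * 11
  = pi * 6.25 * 11
  = 215.98 m^3


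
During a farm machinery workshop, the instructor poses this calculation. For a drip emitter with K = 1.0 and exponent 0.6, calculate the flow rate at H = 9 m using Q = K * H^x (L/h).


Q = K * H^x
  = 1.0 * 9^0.6
  = 1.0 * 3.7372
  = 3.74 L/h
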